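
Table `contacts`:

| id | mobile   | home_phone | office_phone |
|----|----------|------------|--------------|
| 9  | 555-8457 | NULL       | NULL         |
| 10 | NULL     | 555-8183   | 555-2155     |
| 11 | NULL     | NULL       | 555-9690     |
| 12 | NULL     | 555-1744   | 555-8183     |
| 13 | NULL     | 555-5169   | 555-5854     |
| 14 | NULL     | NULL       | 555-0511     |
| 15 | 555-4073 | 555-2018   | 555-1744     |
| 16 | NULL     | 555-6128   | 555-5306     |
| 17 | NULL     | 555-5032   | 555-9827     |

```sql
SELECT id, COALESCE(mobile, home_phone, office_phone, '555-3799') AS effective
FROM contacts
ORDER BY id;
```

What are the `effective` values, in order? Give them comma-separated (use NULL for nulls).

555-8457, 555-8183, 555-9690, 555-1744, 555-5169, 555-0511, 555-4073, 555-6128, 555-5032

id=9: mobile=555-8457 → 555-8457
id=10: mobile=NULL, home_phone=555-8183 → 555-8183
id=11: mobile=NULL, home_phone=NULL, office_phone=555-9690 → 555-9690
id=12: mobile=NULL, home_phone=555-1744 → 555-1744
id=13: mobile=NULL, home_phone=555-5169 → 555-5169
id=14: mobile=NULL, home_phone=NULL, office_phone=555-0511 → 555-0511
id=15: mobile=555-4073 → 555-4073
id=16: mobile=NULL, home_phone=555-6128 → 555-6128
id=17: mobile=NULL, home_phone=555-5032 → 555-5032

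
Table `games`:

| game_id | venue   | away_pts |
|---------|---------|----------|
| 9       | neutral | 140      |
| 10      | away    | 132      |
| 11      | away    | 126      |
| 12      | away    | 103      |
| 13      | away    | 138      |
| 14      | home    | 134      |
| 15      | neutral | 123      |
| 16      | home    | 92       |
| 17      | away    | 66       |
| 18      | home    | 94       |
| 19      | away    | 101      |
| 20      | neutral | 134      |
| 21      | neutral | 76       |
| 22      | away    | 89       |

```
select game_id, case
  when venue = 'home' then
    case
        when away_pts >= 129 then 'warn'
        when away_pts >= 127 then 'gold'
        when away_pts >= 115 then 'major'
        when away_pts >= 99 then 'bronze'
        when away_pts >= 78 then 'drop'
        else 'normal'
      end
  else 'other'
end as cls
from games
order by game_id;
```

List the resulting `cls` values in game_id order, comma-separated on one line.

other, other, other, other, other, warn, other, drop, other, drop, other, other, other, other

game_id=9: venue='neutral' → outer ELSE → other
game_id=10: venue='away' → outer ELSE → other
game_id=11: venue='away' → outer ELSE → other
game_id=12: venue='away' → outer ELSE → other
game_id=13: venue='away' → outer ELSE → other
game_id=14: venue='home' → inner[away_pts >= 129] → warn
game_id=15: venue='neutral' → outer ELSE → other
game_id=16: venue='home' → inner[away_pts >= 78] → drop
game_id=17: venue='away' → outer ELSE → other
game_id=18: venue='home' → inner[away_pts >= 78] → drop
game_id=19: venue='away' → outer ELSE → other
game_id=20: venue='neutral' → outer ELSE → other
game_id=21: venue='neutral' → outer ELSE → other
game_id=22: venue='away' → outer ELSE → other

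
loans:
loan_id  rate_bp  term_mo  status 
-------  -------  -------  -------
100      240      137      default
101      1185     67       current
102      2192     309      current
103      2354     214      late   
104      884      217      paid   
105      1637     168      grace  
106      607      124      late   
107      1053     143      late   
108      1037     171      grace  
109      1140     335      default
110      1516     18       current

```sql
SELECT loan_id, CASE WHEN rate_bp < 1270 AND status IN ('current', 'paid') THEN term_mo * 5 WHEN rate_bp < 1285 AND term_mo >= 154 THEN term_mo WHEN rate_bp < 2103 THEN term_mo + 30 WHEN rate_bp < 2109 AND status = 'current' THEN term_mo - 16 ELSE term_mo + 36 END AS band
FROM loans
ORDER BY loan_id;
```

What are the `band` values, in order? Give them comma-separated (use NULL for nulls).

167, 335, 345, 250, 1085, 198, 154, 173, 171, 335, 48

loan_id=100: rate_bp < 2103 → 167
loan_id=101: rate_bp < 1270 AND status IN ('current', 'paid') → 335
loan_id=102: ELSE → 345
loan_id=103: ELSE → 250
loan_id=104: rate_bp < 1270 AND status IN ('current', 'paid') → 1085
loan_id=105: rate_bp < 2103 → 198
loan_id=106: rate_bp < 2103 → 154
loan_id=107: rate_bp < 2103 → 173
loan_id=108: rate_bp < 1285 AND term_mo >= 154 → 171
loan_id=109: rate_bp < 1285 AND term_mo >= 154 → 335
loan_id=110: rate_bp < 2103 → 48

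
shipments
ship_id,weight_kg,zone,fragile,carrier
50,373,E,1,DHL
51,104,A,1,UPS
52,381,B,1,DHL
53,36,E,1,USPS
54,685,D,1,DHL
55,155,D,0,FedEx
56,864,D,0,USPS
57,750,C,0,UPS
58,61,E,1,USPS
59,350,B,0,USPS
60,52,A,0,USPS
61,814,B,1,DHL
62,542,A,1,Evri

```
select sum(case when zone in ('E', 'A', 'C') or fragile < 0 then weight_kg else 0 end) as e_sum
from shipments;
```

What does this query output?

1918

ship_id=50: ✓ → 373
ship_id=51: ✓ → 104
ship_id=52: ✗
ship_id=53: ✓ → 36
ship_id=54: ✗
ship_id=55: ✗
ship_id=56: ✗
ship_id=57: ✓ → 750
ship_id=58: ✓ → 61
ship_id=59: ✗
ship_id=60: ✓ → 52
ship_id=61: ✗
ship_id=62: ✓ → 542
e_sum = 373 + 104 + 36 + 750 + 61 + 52 + 542 = 1918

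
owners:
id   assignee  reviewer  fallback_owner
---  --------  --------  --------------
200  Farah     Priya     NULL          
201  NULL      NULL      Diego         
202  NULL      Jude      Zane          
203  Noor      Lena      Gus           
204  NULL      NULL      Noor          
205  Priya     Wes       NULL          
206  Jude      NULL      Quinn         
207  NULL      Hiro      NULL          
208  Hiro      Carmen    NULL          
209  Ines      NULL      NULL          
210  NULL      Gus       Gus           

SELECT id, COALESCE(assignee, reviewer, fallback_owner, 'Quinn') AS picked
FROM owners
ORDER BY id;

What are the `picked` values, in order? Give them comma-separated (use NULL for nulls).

id=200: assignee=Farah → Farah
id=201: assignee=NULL, reviewer=NULL, fallback_owner=Diego → Diego
id=202: assignee=NULL, reviewer=Jude → Jude
id=203: assignee=Noor → Noor
id=204: assignee=NULL, reviewer=NULL, fallback_owner=Noor → Noor
id=205: assignee=Priya → Priya
id=206: assignee=Jude → Jude
id=207: assignee=NULL, reviewer=Hiro → Hiro
id=208: assignee=Hiro → Hiro
id=209: assignee=Ines → Ines
id=210: assignee=NULL, reviewer=Gus → Gus

Farah, Diego, Jude, Noor, Noor, Priya, Jude, Hiro, Hiro, Ines, Gus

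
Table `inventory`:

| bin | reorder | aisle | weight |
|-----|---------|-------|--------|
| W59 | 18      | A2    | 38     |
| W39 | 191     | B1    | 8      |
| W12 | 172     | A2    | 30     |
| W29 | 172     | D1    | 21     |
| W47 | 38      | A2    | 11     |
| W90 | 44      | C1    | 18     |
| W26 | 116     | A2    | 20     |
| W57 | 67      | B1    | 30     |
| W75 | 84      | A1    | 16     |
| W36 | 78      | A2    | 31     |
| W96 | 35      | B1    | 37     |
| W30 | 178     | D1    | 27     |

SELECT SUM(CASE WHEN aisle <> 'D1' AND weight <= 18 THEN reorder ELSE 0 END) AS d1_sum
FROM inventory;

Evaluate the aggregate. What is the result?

bin=W59: ✗
bin=W39: ✓ → 191
bin=W12: ✗
bin=W29: ✗
bin=W47: ✓ → 38
bin=W90: ✓ → 44
bin=W26: ✗
bin=W57: ✗
bin=W75: ✓ → 84
bin=W36: ✗
bin=W96: ✗
bin=W30: ✗
d1_sum = 191 + 38 + 44 + 84 = 357

357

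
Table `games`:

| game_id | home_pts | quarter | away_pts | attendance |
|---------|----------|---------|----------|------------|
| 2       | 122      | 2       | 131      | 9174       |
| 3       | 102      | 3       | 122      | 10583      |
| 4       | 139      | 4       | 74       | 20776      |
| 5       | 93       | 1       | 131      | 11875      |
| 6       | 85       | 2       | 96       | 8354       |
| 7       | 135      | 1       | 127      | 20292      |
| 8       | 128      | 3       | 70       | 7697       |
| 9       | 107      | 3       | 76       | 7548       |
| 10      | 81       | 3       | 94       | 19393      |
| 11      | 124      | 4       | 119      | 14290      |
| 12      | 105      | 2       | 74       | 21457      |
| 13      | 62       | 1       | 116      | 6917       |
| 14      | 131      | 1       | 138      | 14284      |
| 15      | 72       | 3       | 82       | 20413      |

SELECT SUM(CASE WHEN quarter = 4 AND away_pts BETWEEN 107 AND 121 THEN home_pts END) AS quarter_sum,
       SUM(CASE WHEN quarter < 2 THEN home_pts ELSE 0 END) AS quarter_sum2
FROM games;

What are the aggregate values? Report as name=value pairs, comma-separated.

[quarter_sum: quarter = 4 AND away_pts BETWEEN 107 AND 121]
game_id=2: ✗
game_id=3: ✗
game_id=4: ✗
game_id=5: ✗
game_id=6: ✗
game_id=7: ✗
game_id=8: ✗
game_id=9: ✗
game_id=10: ✗
game_id=11: ✓ → 124
game_id=12: ✗
game_id=13: ✗
game_id=14: ✗
game_id=15: ✗
quarter_sum = 124
—
[quarter_sum2: quarter < 2]
game_id=2: ✗
game_id=3: ✗
game_id=4: ✗
game_id=5: ✓ → 93
game_id=6: ✗
game_id=7: ✓ → 135
game_id=8: ✗
game_id=9: ✗
game_id=10: ✗
game_id=11: ✗
game_id=12: ✗
game_id=13: ✓ → 62
game_id=14: ✓ → 131
game_id=15: ✗
quarter_sum2 = 93 + 135 + 62 + 131 = 421

quarter_sum=124, quarter_sum2=421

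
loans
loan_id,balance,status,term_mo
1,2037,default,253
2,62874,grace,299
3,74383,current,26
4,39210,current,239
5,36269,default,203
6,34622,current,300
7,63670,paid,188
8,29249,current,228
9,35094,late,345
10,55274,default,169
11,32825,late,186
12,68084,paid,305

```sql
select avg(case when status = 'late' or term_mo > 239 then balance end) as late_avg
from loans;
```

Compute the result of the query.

39256

loan_id=1: ✓ → 2037
loan_id=2: ✓ → 62874
loan_id=3: ✗
loan_id=4: ✗
loan_id=5: ✗
loan_id=6: ✓ → 34622
loan_id=7: ✗
loan_id=8: ✗
loan_id=9: ✓ → 35094
loan_id=10: ✗
loan_id=11: ✓ → 32825
loan_id=12: ✓ → 68084
late_avg = (2037 + 62874 + 34622 + 35094 + 32825 + 68084) / 6 = 39256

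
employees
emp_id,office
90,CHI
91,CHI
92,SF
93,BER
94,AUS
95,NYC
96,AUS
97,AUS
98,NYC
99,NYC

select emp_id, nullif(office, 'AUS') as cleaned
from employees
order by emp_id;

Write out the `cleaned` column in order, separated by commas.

CHI, CHI, SF, BER, NULL, NYC, NULL, NULL, NYC, NYC

emp_id=90: office=CHI vs AUS: differ → CHI
emp_id=91: office=CHI vs AUS: differ → CHI
emp_id=92: office=SF vs AUS: differ → SF
emp_id=93: office=BER vs AUS: differ → BER
emp_id=94: office=AUS vs AUS: equal → NULL
emp_id=95: office=NYC vs AUS: differ → NYC
emp_id=96: office=AUS vs AUS: equal → NULL
emp_id=97: office=AUS vs AUS: equal → NULL
emp_id=98: office=NYC vs AUS: differ → NYC
emp_id=99: office=NYC vs AUS: differ → NYC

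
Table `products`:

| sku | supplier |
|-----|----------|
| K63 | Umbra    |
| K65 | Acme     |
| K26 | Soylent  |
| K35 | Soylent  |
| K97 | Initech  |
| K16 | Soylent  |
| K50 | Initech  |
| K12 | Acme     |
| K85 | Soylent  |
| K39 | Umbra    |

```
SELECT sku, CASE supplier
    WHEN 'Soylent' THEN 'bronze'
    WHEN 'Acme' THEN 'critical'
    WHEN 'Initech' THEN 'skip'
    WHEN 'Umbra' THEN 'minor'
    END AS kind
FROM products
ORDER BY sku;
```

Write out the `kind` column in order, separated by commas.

critical, bronze, bronze, bronze, minor, skip, minor, critical, bronze, skip

sku=K12: supplier='Acme' → critical
sku=K16: supplier='Soylent' → bronze
sku=K26: supplier='Soylent' → bronze
sku=K35: supplier='Soylent' → bronze
sku=K39: supplier='Umbra' → minor
sku=K50: supplier='Initech' → skip
sku=K63: supplier='Umbra' → minor
sku=K65: supplier='Acme' → critical
sku=K85: supplier='Soylent' → bronze
sku=K97: supplier='Initech' → skip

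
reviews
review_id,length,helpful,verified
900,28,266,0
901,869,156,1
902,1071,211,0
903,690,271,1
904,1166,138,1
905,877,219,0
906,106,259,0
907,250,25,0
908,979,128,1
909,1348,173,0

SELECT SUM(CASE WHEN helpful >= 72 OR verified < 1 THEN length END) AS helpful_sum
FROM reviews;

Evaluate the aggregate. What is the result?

7384

review_id=900: ✓ → 28
review_id=901: ✓ → 869
review_id=902: ✓ → 1071
review_id=903: ✓ → 690
review_id=904: ✓ → 1166
review_id=905: ✓ → 877
review_id=906: ✓ → 106
review_id=907: ✓ → 250
review_id=908: ✓ → 979
review_id=909: ✓ → 1348
helpful_sum = 28 + 869 + 1071 + 690 + 1166 + 877 + 106 + 250 + 979 + 1348 = 7384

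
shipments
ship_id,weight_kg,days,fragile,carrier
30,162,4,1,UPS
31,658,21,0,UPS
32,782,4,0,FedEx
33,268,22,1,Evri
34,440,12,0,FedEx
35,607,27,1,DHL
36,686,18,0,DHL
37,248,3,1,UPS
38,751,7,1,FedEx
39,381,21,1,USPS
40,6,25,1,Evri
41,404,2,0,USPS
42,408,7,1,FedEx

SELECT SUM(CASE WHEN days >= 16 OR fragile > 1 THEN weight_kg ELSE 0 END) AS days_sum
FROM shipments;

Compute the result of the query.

ship_id=30: ✗
ship_id=31: ✓ → 658
ship_id=32: ✗
ship_id=33: ✓ → 268
ship_id=34: ✗
ship_id=35: ✓ → 607
ship_id=36: ✓ → 686
ship_id=37: ✗
ship_id=38: ✗
ship_id=39: ✓ → 381
ship_id=40: ✓ → 6
ship_id=41: ✗
ship_id=42: ✗
days_sum = 658 + 268 + 607 + 686 + 381 + 6 = 2606

2606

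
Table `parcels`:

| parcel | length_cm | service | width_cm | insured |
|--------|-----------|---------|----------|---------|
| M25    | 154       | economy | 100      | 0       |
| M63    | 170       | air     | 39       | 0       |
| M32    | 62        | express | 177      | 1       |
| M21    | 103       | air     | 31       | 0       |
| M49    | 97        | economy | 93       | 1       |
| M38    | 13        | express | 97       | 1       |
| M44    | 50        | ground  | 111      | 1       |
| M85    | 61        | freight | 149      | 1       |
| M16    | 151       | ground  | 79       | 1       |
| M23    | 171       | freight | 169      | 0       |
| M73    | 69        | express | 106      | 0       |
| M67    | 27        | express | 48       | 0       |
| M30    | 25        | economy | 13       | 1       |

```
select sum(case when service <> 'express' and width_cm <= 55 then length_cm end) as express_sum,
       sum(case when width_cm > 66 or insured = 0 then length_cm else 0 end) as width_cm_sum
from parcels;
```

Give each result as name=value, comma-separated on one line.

[express_sum: service <> 'express' and width_cm <= 55]
parcel=M25: ✗
parcel=M63: ✓ → 170
parcel=M32: ✗
parcel=M21: ✓ → 103
parcel=M49: ✗
parcel=M38: ✗
parcel=M44: ✗
parcel=M85: ✗
parcel=M16: ✗
parcel=M23: ✗
parcel=M73: ✗
parcel=M67: ✗
parcel=M30: ✓ → 25
express_sum = 170 + 103 + 25 = 298
—
[width_cm_sum: width_cm > 66 or insured = 0]
parcel=M25: ✓ → 154
parcel=M63: ✓ → 170
parcel=M32: ✓ → 62
parcel=M21: ✓ → 103
parcel=M49: ✓ → 97
parcel=M38: ✓ → 13
parcel=M44: ✓ → 50
parcel=M85: ✓ → 61
parcel=M16: ✓ → 151
parcel=M23: ✓ → 171
parcel=M73: ✓ → 69
parcel=M67: ✓ → 27
parcel=M30: ✗
width_cm_sum = 154 + 170 + 62 + 103 + 97 + 13 + 50 + 61 + 151 + 171 + 69 + 27 = 1128

express_sum=298, width_cm_sum=1128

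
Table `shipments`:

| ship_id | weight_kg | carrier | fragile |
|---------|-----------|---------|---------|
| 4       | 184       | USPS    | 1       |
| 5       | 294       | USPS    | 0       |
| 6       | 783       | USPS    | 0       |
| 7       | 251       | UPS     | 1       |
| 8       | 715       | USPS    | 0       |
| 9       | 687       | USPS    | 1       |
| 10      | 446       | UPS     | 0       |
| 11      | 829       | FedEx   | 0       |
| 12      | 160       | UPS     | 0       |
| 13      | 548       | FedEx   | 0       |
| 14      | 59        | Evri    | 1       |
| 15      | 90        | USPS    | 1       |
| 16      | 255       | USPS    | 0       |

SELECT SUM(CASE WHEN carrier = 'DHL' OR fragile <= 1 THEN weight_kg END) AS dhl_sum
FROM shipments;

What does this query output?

ship_id=4: ✓ → 184
ship_id=5: ✓ → 294
ship_id=6: ✓ → 783
ship_id=7: ✓ → 251
ship_id=8: ✓ → 715
ship_id=9: ✓ → 687
ship_id=10: ✓ → 446
ship_id=11: ✓ → 829
ship_id=12: ✓ → 160
ship_id=13: ✓ → 548
ship_id=14: ✓ → 59
ship_id=15: ✓ → 90
ship_id=16: ✓ → 255
dhl_sum = 184 + 294 + 783 + 251 + 715 + 687 + 446 + 829 + 160 + 548 + 59 + 90 + 255 = 5301

5301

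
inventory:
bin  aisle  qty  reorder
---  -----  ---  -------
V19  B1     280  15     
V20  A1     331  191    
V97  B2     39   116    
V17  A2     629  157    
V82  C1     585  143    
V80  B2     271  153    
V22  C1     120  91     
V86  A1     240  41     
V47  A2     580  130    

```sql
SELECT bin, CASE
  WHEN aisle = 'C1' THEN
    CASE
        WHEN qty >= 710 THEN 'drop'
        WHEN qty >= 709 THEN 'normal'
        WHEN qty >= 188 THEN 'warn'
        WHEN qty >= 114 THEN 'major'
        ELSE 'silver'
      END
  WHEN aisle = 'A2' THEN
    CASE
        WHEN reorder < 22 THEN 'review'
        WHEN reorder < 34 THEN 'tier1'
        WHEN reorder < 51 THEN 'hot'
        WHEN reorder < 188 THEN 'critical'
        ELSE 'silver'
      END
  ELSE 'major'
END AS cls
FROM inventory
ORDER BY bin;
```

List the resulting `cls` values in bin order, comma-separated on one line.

bin=V17: aisle='A2' → inner[reorder < 188] → critical
bin=V19: aisle='B1' → outer ELSE → major
bin=V20: aisle='A1' → outer ELSE → major
bin=V22: aisle='C1' → inner[qty >= 114] → major
bin=V47: aisle='A2' → inner[reorder < 188] → critical
bin=V80: aisle='B2' → outer ELSE → major
bin=V82: aisle='C1' → inner[qty >= 188] → warn
bin=V86: aisle='A1' → outer ELSE → major
bin=V97: aisle='B2' → outer ELSE → major

critical, major, major, major, critical, major, warn, major, major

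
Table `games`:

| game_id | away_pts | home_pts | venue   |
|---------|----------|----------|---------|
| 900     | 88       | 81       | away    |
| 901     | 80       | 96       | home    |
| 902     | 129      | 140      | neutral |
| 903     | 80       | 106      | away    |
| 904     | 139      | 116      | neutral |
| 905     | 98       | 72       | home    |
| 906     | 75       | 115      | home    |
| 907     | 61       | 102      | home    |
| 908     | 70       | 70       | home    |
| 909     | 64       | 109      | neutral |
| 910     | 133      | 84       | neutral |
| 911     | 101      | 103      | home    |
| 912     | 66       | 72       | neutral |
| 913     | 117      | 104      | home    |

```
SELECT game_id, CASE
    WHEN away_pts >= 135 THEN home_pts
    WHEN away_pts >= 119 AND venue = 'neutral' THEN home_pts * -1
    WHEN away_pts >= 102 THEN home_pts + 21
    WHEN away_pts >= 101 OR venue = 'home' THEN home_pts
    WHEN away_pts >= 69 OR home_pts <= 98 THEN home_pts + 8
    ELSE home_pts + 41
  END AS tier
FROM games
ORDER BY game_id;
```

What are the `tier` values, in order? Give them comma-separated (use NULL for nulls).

game_id=900: away_pts >= 69 OR home_pts <= 98 → 89
game_id=901: away_pts >= 101 OR venue = 'home' → 96
game_id=902: away_pts >= 119 AND venue = 'neutral' → -140
game_id=903: away_pts >= 69 OR home_pts <= 98 → 114
game_id=904: away_pts >= 135 → 116
game_id=905: away_pts >= 101 OR venue = 'home' → 72
game_id=906: away_pts >= 101 OR venue = 'home' → 115
game_id=907: away_pts >= 101 OR venue = 'home' → 102
game_id=908: away_pts >= 101 OR venue = 'home' → 70
game_id=909: ELSE → 150
game_id=910: away_pts >= 119 AND venue = 'neutral' → -84
game_id=911: away_pts >= 101 OR venue = 'home' → 103
game_id=912: away_pts >= 69 OR home_pts <= 98 → 80
game_id=913: away_pts >= 102 → 125

89, 96, -140, 114, 116, 72, 115, 102, 70, 150, -84, 103, 80, 125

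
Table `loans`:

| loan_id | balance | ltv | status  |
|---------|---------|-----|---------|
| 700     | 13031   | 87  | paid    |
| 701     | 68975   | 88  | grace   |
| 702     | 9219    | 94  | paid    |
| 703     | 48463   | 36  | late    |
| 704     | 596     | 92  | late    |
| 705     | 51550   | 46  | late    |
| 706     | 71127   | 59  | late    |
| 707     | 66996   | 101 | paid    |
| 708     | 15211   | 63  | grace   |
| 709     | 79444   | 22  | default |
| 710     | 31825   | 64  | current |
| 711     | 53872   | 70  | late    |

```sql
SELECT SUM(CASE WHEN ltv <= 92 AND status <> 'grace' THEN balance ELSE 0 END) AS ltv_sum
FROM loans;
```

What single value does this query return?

349908

loan_id=700: ✓ → 13031
loan_id=701: ✗
loan_id=702: ✗
loan_id=703: ✓ → 48463
loan_id=704: ✓ → 596
loan_id=705: ✓ → 51550
loan_id=706: ✓ → 71127
loan_id=707: ✗
loan_id=708: ✗
loan_id=709: ✓ → 79444
loan_id=710: ✓ → 31825
loan_id=711: ✓ → 53872
ltv_sum = 13031 + 48463 + 596 + 51550 + 71127 + 79444 + 31825 + 53872 = 349908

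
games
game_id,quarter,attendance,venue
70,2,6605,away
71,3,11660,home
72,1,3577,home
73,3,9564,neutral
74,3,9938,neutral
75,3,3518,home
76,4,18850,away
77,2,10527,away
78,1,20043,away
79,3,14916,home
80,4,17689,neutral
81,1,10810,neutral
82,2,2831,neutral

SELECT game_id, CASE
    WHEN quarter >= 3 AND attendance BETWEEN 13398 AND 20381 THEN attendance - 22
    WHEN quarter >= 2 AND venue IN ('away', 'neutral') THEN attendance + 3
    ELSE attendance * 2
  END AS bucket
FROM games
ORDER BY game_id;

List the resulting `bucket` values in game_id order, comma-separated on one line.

6608, 23320, 7154, 9567, 9941, 7036, 18828, 10530, 40086, 14894, 17667, 21620, 2834

game_id=70: quarter >= 2 AND venue IN ('away', 'neutral') → 6608
game_id=71: ELSE → 23320
game_id=72: ELSE → 7154
game_id=73: quarter >= 2 AND venue IN ('away', 'neutral') → 9567
game_id=74: quarter >= 2 AND venue IN ('away', 'neutral') → 9941
game_id=75: ELSE → 7036
game_id=76: quarter >= 3 AND attendance BETWEEN 13398 AND 20381 → 18828
game_id=77: quarter >= 2 AND venue IN ('away', 'neutral') → 10530
game_id=78: ELSE → 40086
game_id=79: quarter >= 3 AND attendance BETWEEN 13398 AND 20381 → 14894
game_id=80: quarter >= 3 AND attendance BETWEEN 13398 AND 20381 → 17667
game_id=81: ELSE → 21620
game_id=82: quarter >= 2 AND venue IN ('away', 'neutral') → 2834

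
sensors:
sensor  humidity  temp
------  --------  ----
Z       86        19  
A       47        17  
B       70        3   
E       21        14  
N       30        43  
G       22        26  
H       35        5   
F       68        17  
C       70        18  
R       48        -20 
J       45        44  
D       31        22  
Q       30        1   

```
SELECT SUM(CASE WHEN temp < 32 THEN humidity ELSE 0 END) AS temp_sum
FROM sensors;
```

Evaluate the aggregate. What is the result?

528

sensor=Z: ✓ → 86
sensor=A: ✓ → 47
sensor=B: ✓ → 70
sensor=E: ✓ → 21
sensor=N: ✗
sensor=G: ✓ → 22
sensor=H: ✓ → 35
sensor=F: ✓ → 68
sensor=C: ✓ → 70
sensor=R: ✓ → 48
sensor=J: ✗
sensor=D: ✓ → 31
sensor=Q: ✓ → 30
temp_sum = 86 + 47 + 70 + 21 + 22 + 35 + 68 + 70 + 48 + 31 + 30 = 528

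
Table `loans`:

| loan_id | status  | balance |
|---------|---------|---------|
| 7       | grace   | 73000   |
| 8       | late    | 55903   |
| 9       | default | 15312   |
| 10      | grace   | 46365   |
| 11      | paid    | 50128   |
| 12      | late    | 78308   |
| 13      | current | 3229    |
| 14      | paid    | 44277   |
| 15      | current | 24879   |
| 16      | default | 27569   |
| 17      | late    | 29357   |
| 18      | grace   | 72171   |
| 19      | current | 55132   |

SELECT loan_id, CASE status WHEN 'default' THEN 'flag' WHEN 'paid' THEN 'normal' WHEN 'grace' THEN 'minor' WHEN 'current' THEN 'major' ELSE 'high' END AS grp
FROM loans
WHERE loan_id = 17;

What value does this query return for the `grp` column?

loan_id = 17: status=late, balance=29357.
status='default' → false
status='paid' → false
status='grace' → false
status='current' → false
No prior WHEN matched → ELSE → high

high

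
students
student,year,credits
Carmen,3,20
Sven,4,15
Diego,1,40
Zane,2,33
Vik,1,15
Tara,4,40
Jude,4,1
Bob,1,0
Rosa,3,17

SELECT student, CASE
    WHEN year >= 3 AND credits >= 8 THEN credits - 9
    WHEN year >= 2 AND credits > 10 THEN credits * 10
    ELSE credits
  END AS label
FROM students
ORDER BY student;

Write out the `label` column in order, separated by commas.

student=Bob: ELSE → 0
student=Carmen: year >= 3 AND credits >= 8 → 11
student=Diego: ELSE → 40
student=Jude: ELSE → 1
student=Rosa: year >= 3 AND credits >= 8 → 8
student=Sven: year >= 3 AND credits >= 8 → 6
student=Tara: year >= 3 AND credits >= 8 → 31
student=Vik: ELSE → 15
student=Zane: year >= 2 AND credits > 10 → 330

0, 11, 40, 1, 8, 6, 31, 15, 330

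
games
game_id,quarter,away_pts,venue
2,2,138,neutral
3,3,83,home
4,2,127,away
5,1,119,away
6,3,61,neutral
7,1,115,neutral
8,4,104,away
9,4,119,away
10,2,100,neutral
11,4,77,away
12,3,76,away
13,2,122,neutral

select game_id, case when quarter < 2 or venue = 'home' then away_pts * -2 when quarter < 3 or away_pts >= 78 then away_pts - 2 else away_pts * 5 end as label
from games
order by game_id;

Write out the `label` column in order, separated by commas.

game_id=2: quarter < 3 or away_pts >= 78 → 136
game_id=3: quarter < 2 or venue = 'home' → -166
game_id=4: quarter < 3 or away_pts >= 78 → 125
game_id=5: quarter < 2 or venue = 'home' → -238
game_id=6: ELSE → 305
game_id=7: quarter < 2 or venue = 'home' → -230
game_id=8: quarter < 3 or away_pts >= 78 → 102
game_id=9: quarter < 3 or away_pts >= 78 → 117
game_id=10: quarter < 3 or away_pts >= 78 → 98
game_id=11: ELSE → 385
game_id=12: ELSE → 380
game_id=13: quarter < 3 or away_pts >= 78 → 120

136, -166, 125, -238, 305, -230, 102, 117, 98, 385, 380, 120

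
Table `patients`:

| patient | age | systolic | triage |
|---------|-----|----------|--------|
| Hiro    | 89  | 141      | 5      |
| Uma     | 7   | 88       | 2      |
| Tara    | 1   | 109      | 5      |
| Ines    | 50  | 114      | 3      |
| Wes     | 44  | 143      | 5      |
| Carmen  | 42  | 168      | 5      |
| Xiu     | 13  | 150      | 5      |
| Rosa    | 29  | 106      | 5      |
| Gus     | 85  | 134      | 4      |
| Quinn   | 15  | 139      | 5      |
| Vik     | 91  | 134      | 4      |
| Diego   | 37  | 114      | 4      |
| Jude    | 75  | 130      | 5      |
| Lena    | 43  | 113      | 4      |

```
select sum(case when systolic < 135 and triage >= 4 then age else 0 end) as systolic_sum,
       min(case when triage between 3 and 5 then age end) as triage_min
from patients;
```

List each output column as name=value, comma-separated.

[systolic_sum: systolic < 135 and triage >= 4]
patient=Hiro: ✗
patient=Uma: ✗
patient=Tara: ✓ → 1
patient=Ines: ✗
patient=Wes: ✗
patient=Carmen: ✗
patient=Xiu: ✗
patient=Rosa: ✓ → 29
patient=Gus: ✓ → 85
patient=Quinn: ✗
patient=Vik: ✓ → 91
patient=Diego: ✓ → 37
patient=Jude: ✓ → 75
patient=Lena: ✓ → 43
systolic_sum = 1 + 29 + 85 + 91 + 37 + 75 + 43 = 361
—
[triage_min: triage between 3 and 5]
patient=Hiro: ✓ → 89
patient=Uma: ✗
patient=Tara: ✓ → 1
patient=Ines: ✓ → 50
patient=Wes: ✓ → 44
patient=Carmen: ✓ → 42
patient=Xiu: ✓ → 13
patient=Rosa: ✓ → 29
patient=Gus: ✓ → 85
patient=Quinn: ✓ → 15
patient=Vik: ✓ → 91
patient=Diego: ✓ → 37
patient=Jude: ✓ → 75
patient=Lena: ✓ → 43
triage_min = MIN(89, 1, 50, 44, 42, 13, 29, 85, 15, 91, 37, 75, 43) = 1

systolic_sum=361, triage_min=1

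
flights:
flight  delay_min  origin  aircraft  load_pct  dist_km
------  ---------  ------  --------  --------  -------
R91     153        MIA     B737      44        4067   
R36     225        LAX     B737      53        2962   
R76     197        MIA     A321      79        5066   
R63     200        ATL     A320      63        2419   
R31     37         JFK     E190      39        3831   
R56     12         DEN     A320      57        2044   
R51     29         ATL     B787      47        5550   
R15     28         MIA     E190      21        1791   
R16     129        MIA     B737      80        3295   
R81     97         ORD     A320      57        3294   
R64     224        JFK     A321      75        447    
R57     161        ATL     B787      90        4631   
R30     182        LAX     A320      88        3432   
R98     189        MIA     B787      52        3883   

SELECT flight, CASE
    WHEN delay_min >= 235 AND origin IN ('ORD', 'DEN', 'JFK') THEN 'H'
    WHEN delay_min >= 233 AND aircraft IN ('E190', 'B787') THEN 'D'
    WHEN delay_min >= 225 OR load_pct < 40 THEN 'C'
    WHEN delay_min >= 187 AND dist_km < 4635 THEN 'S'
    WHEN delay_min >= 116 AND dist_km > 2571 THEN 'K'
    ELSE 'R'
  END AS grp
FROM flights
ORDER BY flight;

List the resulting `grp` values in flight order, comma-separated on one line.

flight=R15: delay_min >= 225 OR load_pct < 40 → C
flight=R16: delay_min >= 116 AND dist_km > 2571 → K
flight=R30: delay_min >= 116 AND dist_km > 2571 → K
flight=R31: delay_min >= 225 OR load_pct < 40 → C
flight=R36: delay_min >= 225 OR load_pct < 40 → C
flight=R51: ELSE → R
flight=R56: ELSE → R
flight=R57: delay_min >= 116 AND dist_km > 2571 → K
flight=R63: delay_min >= 187 AND dist_km < 4635 → S
flight=R64: delay_min >= 187 AND dist_km < 4635 → S
flight=R76: delay_min >= 116 AND dist_km > 2571 → K
flight=R81: ELSE → R
flight=R91: delay_min >= 116 AND dist_km > 2571 → K
flight=R98: delay_min >= 187 AND dist_km < 4635 → S

C, K, K, C, C, R, R, K, S, S, K, R, K, S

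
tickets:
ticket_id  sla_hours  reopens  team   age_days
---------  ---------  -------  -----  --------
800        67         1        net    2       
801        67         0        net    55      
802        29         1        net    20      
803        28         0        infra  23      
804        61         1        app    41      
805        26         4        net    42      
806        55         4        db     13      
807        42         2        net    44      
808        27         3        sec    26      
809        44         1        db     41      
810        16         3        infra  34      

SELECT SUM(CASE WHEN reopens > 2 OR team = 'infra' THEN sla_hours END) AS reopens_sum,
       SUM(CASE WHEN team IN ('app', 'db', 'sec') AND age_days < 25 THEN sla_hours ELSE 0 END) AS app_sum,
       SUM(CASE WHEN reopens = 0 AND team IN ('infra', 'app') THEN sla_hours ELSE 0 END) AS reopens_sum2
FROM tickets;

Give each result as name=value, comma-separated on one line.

reopens_sum=152, app_sum=55, reopens_sum2=28

[reopens_sum: reopens > 2 OR team = 'infra']
ticket_id=800: ✗
ticket_id=801: ✗
ticket_id=802: ✗
ticket_id=803: ✓ → 28
ticket_id=804: ✗
ticket_id=805: ✓ → 26
ticket_id=806: ✓ → 55
ticket_id=807: ✗
ticket_id=808: ✓ → 27
ticket_id=809: ✗
ticket_id=810: ✓ → 16
reopens_sum = 28 + 26 + 55 + 27 + 16 = 152
—
[app_sum: team IN ('app', 'db', 'sec') AND age_days < 25]
ticket_id=800: ✗
ticket_id=801: ✗
ticket_id=802: ✗
ticket_id=803: ✗
ticket_id=804: ✗
ticket_id=805: ✗
ticket_id=806: ✓ → 55
ticket_id=807: ✗
ticket_id=808: ✗
ticket_id=809: ✗
ticket_id=810: ✗
app_sum = 55
—
[reopens_sum2: reopens = 0 AND team IN ('infra', 'app')]
ticket_id=800: ✗
ticket_id=801: ✗
ticket_id=802: ✗
ticket_id=803: ✓ → 28
ticket_id=804: ✗
ticket_id=805: ✗
ticket_id=806: ✗
ticket_id=807: ✗
ticket_id=808: ✗
ticket_id=809: ✗
ticket_id=810: ✗
reopens_sum2 = 28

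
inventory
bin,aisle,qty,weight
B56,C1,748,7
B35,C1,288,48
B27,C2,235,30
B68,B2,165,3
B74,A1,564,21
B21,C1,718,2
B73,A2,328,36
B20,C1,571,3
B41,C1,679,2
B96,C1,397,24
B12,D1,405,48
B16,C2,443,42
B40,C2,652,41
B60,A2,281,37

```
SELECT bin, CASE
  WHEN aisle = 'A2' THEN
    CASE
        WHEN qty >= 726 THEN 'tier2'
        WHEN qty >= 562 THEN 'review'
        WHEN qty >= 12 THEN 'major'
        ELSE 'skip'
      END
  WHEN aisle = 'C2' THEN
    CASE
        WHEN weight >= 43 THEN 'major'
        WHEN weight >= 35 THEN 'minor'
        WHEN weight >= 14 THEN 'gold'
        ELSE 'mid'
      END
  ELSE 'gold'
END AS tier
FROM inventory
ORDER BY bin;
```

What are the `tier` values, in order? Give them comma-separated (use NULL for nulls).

gold, minor, gold, gold, gold, gold, minor, gold, gold, major, gold, major, gold, gold

bin=B12: aisle='D1' → outer ELSE → gold
bin=B16: aisle='C2' → inner[weight >= 35] → minor
bin=B20: aisle='C1' → outer ELSE → gold
bin=B21: aisle='C1' → outer ELSE → gold
bin=B27: aisle='C2' → inner[weight >= 14] → gold
bin=B35: aisle='C1' → outer ELSE → gold
bin=B40: aisle='C2' → inner[weight >= 35] → minor
bin=B41: aisle='C1' → outer ELSE → gold
bin=B56: aisle='C1' → outer ELSE → gold
bin=B60: aisle='A2' → inner[qty >= 12] → major
bin=B68: aisle='B2' → outer ELSE → gold
bin=B73: aisle='A2' → inner[qty >= 12] → major
bin=B74: aisle='A1' → outer ELSE → gold
bin=B96: aisle='C1' → outer ELSE → gold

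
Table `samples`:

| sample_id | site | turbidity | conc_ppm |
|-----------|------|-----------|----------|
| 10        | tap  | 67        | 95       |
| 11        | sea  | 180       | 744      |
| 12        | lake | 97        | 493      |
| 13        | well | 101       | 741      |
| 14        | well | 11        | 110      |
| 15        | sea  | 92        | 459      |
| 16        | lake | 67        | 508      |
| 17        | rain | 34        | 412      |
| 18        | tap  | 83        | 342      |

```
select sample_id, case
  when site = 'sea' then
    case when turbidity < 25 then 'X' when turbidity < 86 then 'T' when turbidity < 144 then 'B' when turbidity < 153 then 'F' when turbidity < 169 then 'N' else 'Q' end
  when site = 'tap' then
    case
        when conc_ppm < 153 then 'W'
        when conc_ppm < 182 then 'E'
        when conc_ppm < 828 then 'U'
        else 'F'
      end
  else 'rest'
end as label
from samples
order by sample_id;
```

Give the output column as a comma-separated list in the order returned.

sample_id=10: site='tap' → inner[conc_ppm < 153] → W
sample_id=11: site='sea' → inner[ELSE] → Q
sample_id=12: site='lake' → outer ELSE → rest
sample_id=13: site='well' → outer ELSE → rest
sample_id=14: site='well' → outer ELSE → rest
sample_id=15: site='sea' → inner[turbidity < 144] → B
sample_id=16: site='lake' → outer ELSE → rest
sample_id=17: site='rain' → outer ELSE → rest
sample_id=18: site='tap' → inner[conc_ppm < 828] → U

W, Q, rest, rest, rest, B, rest, rest, U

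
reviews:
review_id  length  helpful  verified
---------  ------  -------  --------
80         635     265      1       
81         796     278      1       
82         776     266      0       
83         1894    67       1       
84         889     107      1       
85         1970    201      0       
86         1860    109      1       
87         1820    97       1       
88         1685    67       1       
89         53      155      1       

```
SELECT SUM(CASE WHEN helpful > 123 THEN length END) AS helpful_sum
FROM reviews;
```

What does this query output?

review_id=80: ✓ → 635
review_id=81: ✓ → 796
review_id=82: ✓ → 776
review_id=83: ✗
review_id=84: ✗
review_id=85: ✓ → 1970
review_id=86: ✗
review_id=87: ✗
review_id=88: ✗
review_id=89: ✓ → 53
helpful_sum = 635 + 796 + 776 + 1970 + 53 = 4230

4230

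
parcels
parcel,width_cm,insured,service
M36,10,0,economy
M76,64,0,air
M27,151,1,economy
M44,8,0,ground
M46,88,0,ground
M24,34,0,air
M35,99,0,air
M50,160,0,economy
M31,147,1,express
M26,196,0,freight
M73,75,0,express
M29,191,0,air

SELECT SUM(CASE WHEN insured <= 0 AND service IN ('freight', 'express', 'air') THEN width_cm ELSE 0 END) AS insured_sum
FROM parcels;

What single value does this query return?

parcel=M36: ✗
parcel=M76: ✓ → 64
parcel=M27: ✗
parcel=M44: ✗
parcel=M46: ✗
parcel=M24: ✓ → 34
parcel=M35: ✓ → 99
parcel=M50: ✗
parcel=M31: ✗
parcel=M26: ✓ → 196
parcel=M73: ✓ → 75
parcel=M29: ✓ → 191
insured_sum = 64 + 34 + 99 + 196 + 75 + 191 = 659

659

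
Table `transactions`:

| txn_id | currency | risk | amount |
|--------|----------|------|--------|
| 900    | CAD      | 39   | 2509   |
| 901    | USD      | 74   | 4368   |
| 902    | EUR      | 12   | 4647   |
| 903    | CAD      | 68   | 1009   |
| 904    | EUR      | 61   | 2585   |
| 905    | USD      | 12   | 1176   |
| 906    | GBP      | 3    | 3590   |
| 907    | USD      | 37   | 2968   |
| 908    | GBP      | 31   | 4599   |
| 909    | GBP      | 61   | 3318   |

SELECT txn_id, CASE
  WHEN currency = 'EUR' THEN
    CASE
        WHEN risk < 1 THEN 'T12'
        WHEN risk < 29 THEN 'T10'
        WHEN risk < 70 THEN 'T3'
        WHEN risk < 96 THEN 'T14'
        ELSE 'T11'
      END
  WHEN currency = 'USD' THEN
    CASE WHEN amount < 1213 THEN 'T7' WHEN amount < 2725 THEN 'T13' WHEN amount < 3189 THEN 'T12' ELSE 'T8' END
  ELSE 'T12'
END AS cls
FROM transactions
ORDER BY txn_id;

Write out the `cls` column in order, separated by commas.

T12, T8, T10, T12, T3, T7, T12, T12, T12, T12

txn_id=900: currency='CAD' → outer ELSE → T12
txn_id=901: currency='USD' → inner[ELSE] → T8
txn_id=902: currency='EUR' → inner[risk < 29] → T10
txn_id=903: currency='CAD' → outer ELSE → T12
txn_id=904: currency='EUR' → inner[risk < 70] → T3
txn_id=905: currency='USD' → inner[amount < 1213] → T7
txn_id=906: currency='GBP' → outer ELSE → T12
txn_id=907: currency='USD' → inner[amount < 3189] → T12
txn_id=908: currency='GBP' → outer ELSE → T12
txn_id=909: currency='GBP' → outer ELSE → T12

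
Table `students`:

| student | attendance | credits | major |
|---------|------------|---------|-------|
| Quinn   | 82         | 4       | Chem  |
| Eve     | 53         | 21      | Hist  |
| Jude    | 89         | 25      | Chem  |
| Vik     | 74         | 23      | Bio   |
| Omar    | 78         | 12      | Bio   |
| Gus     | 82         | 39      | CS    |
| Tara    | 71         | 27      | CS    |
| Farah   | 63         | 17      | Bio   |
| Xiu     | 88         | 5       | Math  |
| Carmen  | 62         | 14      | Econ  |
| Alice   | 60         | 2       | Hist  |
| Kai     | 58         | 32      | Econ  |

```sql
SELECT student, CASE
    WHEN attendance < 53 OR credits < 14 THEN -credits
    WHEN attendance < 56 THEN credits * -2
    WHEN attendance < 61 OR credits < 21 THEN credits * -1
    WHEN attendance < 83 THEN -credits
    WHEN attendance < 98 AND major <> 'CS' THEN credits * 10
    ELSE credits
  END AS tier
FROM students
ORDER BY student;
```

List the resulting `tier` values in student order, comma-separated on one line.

student=Alice: attendance < 53 OR credits < 14 → -2
student=Carmen: attendance < 61 OR credits < 21 → -14
student=Eve: attendance < 56 → -42
student=Farah: attendance < 61 OR credits < 21 → -17
student=Gus: attendance < 83 → -39
student=Jude: attendance < 98 AND major <> 'CS' → 250
student=Kai: attendance < 61 OR credits < 21 → -32
student=Omar: attendance < 53 OR credits < 14 → -12
student=Quinn: attendance < 53 OR credits < 14 → -4
student=Tara: attendance < 83 → -27
student=Vik: attendance < 83 → -23
student=Xiu: attendance < 53 OR credits < 14 → -5

-2, -14, -42, -17, -39, 250, -32, -12, -4, -27, -23, -5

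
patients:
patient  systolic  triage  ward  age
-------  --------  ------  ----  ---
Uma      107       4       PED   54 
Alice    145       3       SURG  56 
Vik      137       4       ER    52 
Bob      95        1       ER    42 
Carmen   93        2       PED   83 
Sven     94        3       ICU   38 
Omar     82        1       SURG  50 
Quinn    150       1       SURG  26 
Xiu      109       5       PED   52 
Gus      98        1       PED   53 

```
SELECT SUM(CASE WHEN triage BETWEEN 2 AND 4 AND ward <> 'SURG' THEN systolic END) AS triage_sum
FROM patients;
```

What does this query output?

patient=Uma: ✓ → 107
patient=Alice: ✗
patient=Vik: ✓ → 137
patient=Bob: ✗
patient=Carmen: ✓ → 93
patient=Sven: ✓ → 94
patient=Omar: ✗
patient=Quinn: ✗
patient=Xiu: ✗
patient=Gus: ✗
triage_sum = 107 + 137 + 93 + 94 = 431

431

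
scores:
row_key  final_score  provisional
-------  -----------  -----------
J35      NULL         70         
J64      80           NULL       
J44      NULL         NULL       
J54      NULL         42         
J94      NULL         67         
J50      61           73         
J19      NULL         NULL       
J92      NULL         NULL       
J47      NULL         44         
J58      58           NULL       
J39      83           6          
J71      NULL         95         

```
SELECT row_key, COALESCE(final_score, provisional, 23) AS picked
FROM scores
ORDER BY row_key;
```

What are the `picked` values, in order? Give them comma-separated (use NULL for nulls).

23, 70, 83, 23, 44, 61, 42, 58, 80, 95, 23, 67

row_key=J19: final_score=NULL, provisional=NULL, → literal 23 → 23
row_key=J35: final_score=NULL, provisional=70 → 70
row_key=J39: final_score=83 → 83
row_key=J44: final_score=NULL, provisional=NULL, → literal 23 → 23
row_key=J47: final_score=NULL, provisional=44 → 44
row_key=J50: final_score=61 → 61
row_key=J54: final_score=NULL, provisional=42 → 42
row_key=J58: final_score=58 → 58
row_key=J64: final_score=80 → 80
row_key=J71: final_score=NULL, provisional=95 → 95
row_key=J92: final_score=NULL, provisional=NULL, → literal 23 → 23
row_key=J94: final_score=NULL, provisional=67 → 67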